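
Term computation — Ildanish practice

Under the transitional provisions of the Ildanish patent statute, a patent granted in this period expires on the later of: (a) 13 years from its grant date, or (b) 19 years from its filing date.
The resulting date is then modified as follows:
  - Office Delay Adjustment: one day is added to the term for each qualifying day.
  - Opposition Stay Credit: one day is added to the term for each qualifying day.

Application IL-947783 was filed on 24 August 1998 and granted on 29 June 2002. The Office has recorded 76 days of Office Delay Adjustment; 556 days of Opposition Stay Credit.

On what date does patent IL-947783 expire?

(a) grant + 13 years → 29 June 2015.
(b) filing + 19 years → 24 August 2017.
Later of the two: 24 August 2017.
Office Delay Adjustment: +76 days → 8 November 2017.
Opposition Stay Credit: +556 days → 18 May 2019.

May 18, 2019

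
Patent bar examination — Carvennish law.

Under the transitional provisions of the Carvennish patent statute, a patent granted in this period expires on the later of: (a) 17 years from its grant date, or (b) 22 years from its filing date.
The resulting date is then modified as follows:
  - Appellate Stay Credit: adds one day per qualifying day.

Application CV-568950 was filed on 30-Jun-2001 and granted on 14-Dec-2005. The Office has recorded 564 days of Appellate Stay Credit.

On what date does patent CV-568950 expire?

January 14, 2025

(a) grant + 17 years → 14 December 2022.
(b) filing + 22 years → 30 June 2023.
Later of the two: 30 June 2023.
Appellate Stay Credit: +564 days → 14 January 2025.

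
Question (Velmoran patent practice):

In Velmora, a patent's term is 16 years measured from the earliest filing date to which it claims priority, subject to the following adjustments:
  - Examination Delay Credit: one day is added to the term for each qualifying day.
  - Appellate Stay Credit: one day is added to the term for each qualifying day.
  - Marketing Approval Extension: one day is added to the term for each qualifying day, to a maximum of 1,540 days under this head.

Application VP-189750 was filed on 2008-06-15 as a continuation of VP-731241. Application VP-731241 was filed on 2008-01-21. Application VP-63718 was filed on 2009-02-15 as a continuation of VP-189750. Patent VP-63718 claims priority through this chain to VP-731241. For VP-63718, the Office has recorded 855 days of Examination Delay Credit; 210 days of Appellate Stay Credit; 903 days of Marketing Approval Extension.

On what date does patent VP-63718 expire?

Earliest priority filing: 21 January 2008.
Base term: 21 January 2008 + 16 years → 21 January 2024.
Examination Delay Credit: +855 days → 25 May 2026.
Appellate Stay Credit: +210 days → 21 December 2026.
Marketing Approval Extension: 903 days (within the 1540-day cap) → +903 days → 11 June 2029.

2029-06-11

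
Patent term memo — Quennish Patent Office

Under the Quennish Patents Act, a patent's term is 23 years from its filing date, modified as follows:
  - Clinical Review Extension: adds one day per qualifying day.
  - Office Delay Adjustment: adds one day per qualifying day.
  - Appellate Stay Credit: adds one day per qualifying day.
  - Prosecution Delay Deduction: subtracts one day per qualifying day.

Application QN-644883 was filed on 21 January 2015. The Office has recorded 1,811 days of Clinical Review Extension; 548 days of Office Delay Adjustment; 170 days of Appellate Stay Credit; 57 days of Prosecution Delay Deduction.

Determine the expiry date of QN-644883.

Base term: filing date + 23 years → 21 January 2038.
Clinical Review Extension: +1811 days → 6 January 2043.
Office Delay Adjustment: +548 days → 7 July 2044.
Appellate Stay Credit: +170 days → 24 December 2044.
Prosecution Delay Deduction: −57 days → 28 October 2044.

2044-10-28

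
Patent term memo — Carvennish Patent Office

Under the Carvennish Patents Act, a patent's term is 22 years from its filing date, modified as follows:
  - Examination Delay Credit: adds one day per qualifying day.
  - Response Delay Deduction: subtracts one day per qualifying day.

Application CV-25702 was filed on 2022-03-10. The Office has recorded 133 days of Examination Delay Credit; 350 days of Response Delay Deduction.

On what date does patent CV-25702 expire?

Base term: filing date + 22 years → 10 March 2044.
Examination Delay Credit: +133 days → 21 July 2044.
Response Delay Deduction: −350 days → 6 August 2043.

August 6, 2043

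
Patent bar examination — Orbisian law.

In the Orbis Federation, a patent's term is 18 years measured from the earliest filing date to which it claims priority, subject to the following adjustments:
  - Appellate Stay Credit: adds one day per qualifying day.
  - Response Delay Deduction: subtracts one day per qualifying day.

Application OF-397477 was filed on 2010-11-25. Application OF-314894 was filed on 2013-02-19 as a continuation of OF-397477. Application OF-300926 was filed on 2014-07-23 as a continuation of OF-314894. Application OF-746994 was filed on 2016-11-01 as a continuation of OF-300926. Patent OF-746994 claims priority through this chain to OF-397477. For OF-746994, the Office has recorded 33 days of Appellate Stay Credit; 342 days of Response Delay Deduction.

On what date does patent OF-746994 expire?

January 21, 2028

Earliest priority filing: 25 November 2010.
Base term: 25 November 2010 + 18 years → 25 November 2028.
Appellate Stay Credit: +33 days → 28 December 2028.
Response Delay Deduction: −342 days → 21 January 2028.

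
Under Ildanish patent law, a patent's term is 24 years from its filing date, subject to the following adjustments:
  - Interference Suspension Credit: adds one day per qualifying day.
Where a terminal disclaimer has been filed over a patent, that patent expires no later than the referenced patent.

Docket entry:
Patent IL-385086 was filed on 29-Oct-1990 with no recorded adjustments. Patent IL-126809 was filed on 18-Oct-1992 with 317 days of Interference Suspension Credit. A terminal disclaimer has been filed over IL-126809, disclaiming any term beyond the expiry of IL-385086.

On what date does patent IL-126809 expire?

Natural term of IL-126809:
  Base: filing + 24 years → 18 October 2016.
  Interference Suspension Credit: +317 days → 31 August 2017.
Expiry of referenced patent IL-385086:
  Base: filing + 24 years → 29 October 2014.
Terminal disclaimer: IL-126809 expires on the earlier of 31 August 2017 and 29 October 2014.

2014-10-29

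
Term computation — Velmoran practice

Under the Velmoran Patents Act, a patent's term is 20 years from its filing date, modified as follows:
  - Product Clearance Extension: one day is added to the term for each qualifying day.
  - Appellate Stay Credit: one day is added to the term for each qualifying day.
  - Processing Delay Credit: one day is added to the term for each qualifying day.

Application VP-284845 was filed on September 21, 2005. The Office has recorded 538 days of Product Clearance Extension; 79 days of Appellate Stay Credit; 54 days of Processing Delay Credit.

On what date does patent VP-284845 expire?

2027-07-24

Base term: filing date + 20 years → 21 September 2025.
Product Clearance Extension: +538 days → 13 March 2027.
Appellate Stay Credit: +79 days → 31 May 2027.
Processing Delay Credit: +54 days → 24 July 2027.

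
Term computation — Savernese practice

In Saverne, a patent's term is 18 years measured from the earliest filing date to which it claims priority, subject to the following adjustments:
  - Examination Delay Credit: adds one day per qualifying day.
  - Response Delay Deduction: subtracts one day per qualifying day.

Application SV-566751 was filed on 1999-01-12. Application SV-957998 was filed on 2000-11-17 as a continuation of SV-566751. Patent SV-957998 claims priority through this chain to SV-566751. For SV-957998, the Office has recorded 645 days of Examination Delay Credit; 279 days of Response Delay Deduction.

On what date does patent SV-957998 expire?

2018-01-13

Earliest priority filing: 12 January 1999.
Base term: 12 January 1999 + 18 years → 12 January 2017.
Examination Delay Credit: +645 days → 19 October 2018.
Response Delay Deduction: −279 days → 13 January 2018.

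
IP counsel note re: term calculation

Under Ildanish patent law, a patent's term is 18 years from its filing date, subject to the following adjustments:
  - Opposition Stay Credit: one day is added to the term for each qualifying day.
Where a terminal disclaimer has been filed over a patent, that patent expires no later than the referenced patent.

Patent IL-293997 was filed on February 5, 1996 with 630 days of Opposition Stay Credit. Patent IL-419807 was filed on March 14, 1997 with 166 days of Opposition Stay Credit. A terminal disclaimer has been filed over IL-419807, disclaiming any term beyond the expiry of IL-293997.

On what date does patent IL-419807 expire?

August 27, 2015

Natural term of IL-419807:
  Base: filing + 18 years → 14 March 2015.
  Opposition Stay Credit: +166 days → 27 August 2015.
Expiry of referenced patent IL-293997:
  Base: filing + 18 years → 5 February 2014.
  Opposition Stay Credit: +630 days → 28 October 2015.
Terminal disclaimer: IL-419807 expires on the earlier of 27 August 2015 and 28 October 2015.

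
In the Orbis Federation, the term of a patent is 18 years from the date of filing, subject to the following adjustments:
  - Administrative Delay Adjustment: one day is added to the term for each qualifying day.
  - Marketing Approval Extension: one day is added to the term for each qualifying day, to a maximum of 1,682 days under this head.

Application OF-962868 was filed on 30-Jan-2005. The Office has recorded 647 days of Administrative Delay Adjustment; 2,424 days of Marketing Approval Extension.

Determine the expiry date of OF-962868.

June 16, 2029

Base term: filing date + 18 years → 30 January 2023.
Administrative Delay Adjustment: +647 days → 7 November 2024.
Marketing Approval Extension: 2424 days claimed exceeds the 1682-day cap, so +1682 days → 16 June 2029.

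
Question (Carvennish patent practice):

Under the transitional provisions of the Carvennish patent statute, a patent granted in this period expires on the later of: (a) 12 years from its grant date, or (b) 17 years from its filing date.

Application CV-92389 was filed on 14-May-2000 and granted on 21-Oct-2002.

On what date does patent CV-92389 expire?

(a) grant + 12 years → 21 October 2014.
(b) filing + 17 years → 14 May 2017.
Later of the two: 14 May 2017.

2017-05-14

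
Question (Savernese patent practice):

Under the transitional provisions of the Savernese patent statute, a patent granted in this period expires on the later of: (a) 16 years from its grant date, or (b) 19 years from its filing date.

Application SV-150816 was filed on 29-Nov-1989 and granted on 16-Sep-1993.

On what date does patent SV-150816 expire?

(a) grant + 16 years → 16 September 2009.
(b) filing + 19 years → 29 November 2008.
Later of the two: 16 September 2009.

2009-09-16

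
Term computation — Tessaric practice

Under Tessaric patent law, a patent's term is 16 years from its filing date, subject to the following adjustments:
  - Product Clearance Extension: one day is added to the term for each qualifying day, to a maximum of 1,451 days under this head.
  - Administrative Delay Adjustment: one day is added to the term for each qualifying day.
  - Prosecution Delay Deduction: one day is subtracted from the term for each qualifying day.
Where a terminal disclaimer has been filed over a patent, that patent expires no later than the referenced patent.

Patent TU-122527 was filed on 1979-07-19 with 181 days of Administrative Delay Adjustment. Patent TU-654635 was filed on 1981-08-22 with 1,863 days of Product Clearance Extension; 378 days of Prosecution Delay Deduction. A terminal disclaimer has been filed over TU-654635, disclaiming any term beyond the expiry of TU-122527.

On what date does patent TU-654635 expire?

Natural term of TU-654635:
  Base: filing + 16 years → 22 August 1997.
  Product Clearance Extension: 1863 days claimed exceeds the 1451-day cap, so +1451 days → 12 August 2001.
  Prosecution Delay Deduction: −378 days → 30 July 2000.
Expiry of referenced patent TU-122527:
  Base: filing + 16 years → 19 July 1995.
  Administrative Delay Adjustment: +181 days → 16 January 1996.
Terminal disclaimer: TU-654635 expires on the earlier of 30 July 2000 and 16 January 1996.

1996-01-16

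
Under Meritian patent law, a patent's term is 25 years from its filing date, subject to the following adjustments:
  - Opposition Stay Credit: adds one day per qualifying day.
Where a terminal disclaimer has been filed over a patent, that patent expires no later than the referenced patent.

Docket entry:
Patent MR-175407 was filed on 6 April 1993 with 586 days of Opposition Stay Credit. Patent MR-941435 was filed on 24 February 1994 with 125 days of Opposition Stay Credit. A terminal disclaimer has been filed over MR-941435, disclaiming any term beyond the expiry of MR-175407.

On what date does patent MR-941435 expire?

2019-06-29

Natural term of MR-941435:
  Base: filing + 25 years → 24 February 2019.
  Opposition Stay Credit: +125 days → 29 June 2019.
Expiry of referenced patent MR-175407:
  Base: filing + 25 years → 6 April 2018.
  Opposition Stay Credit: +586 days → 13 November 2019.
Terminal disclaimer: MR-941435 expires on the earlier of 29 June 2019 and 13 November 2019.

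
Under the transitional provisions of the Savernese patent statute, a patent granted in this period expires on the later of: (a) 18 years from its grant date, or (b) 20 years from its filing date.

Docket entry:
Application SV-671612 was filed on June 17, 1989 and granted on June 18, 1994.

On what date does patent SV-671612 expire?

(a) grant + 18 years → 18 June 2012.
(b) filing + 20 years → 17 June 2009.
Later of the two: 18 June 2012.

2012-06-18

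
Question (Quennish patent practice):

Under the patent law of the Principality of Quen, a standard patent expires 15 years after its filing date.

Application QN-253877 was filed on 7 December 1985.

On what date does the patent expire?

December 7, 2000

Filing date + 15 years → 7 December 2000.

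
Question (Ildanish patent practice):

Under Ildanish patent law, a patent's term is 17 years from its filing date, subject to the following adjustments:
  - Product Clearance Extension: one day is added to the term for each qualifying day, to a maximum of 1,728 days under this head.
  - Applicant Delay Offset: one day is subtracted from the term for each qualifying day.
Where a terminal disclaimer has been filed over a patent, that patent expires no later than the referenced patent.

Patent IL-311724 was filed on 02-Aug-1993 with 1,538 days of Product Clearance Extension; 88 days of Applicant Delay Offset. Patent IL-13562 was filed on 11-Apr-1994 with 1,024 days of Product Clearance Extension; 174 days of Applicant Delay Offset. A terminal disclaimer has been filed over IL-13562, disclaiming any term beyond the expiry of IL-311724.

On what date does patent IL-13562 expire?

2013-08-08

Natural term of IL-13562:
  Base: filing + 17 years → 11 April 2011.
  Product Clearance Extension: 1024 days (within the 1728-day cap) → +1024 days → 29 January 2014.
  Applicant Delay Offset: −174 days → 8 August 2013.
Expiry of referenced patent IL-311724:
  Base: filing + 17 years → 2 August 2010.
  Product Clearance Extension: 1538 days (within the 1728-day cap) → +1538 days → 18 October 2014.
  Applicant Delay Offset: −88 days → 22 July 2014.
Terminal disclaimer: IL-13562 expires on the earlier of 8 August 2013 and 22 July 2014.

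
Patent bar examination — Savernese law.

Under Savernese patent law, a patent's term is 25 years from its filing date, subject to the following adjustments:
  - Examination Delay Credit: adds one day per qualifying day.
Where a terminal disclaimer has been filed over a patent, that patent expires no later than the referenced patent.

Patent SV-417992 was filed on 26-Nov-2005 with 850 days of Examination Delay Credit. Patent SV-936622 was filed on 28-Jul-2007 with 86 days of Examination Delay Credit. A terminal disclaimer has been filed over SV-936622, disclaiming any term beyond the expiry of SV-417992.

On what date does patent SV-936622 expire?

Natural term of SV-936622:
  Base: filing + 25 years → 28 July 2032.
  Examination Delay Credit: +86 days → 22 October 2032.
Expiry of referenced patent SV-417992:
  Base: filing + 25 years → 26 November 2030.
  Examination Delay Credit: +850 days → 25 March 2033.
Terminal disclaimer: SV-936622 expires on the earlier of 22 October 2032 and 25 March 2033.

October 22, 2032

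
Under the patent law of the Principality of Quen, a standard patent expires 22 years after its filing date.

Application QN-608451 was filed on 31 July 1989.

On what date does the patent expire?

Filing date + 22 years → 31 July 2011.

2011-07-31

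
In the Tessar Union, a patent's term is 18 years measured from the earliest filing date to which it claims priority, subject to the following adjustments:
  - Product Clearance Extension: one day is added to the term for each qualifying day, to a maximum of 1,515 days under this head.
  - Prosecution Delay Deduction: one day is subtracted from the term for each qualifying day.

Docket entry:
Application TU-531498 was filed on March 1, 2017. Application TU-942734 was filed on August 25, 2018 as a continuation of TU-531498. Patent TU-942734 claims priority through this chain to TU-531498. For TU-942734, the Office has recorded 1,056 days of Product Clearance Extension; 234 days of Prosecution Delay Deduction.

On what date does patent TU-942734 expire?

2037-05-31

Earliest priority filing: 1 March 2017.
Base term: 1 March 2017 + 18 years → 1 March 2035.
Product Clearance Extension: 1056 days (within the 1515-day cap) → +1056 days → 20 January 2038.
Prosecution Delay Deduction: −234 days → 31 May 2037.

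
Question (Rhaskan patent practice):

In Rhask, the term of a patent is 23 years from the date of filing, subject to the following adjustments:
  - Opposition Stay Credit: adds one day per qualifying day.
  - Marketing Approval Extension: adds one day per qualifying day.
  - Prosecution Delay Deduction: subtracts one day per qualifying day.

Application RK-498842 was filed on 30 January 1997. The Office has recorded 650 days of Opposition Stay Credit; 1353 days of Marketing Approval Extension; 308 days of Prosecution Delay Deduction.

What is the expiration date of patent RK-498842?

Base term: filing date + 23 years → 30 January 2020.
Opposition Stay Credit: +650 days → 10 November 2021.
Marketing Approval Extension: +1353 days → 25 July 2025.
Prosecution Delay Deduction: −308 days → 20 September 2024.

September 20, 2024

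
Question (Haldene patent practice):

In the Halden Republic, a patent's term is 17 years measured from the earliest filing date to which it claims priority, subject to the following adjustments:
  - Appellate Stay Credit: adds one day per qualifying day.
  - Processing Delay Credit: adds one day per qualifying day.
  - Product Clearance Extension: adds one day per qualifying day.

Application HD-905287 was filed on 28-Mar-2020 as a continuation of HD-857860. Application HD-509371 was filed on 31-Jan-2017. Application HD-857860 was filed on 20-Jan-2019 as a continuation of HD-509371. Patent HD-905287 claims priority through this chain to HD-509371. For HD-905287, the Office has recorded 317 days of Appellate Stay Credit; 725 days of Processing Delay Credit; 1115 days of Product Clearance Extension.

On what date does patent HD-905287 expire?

2039-12-28

Earliest priority filing: 31 January 2017.
Base term: 31 January 2017 + 17 years → 31 January 2034.
Appellate Stay Credit: +317 days → 14 December 2034.
Processing Delay Credit: +725 days → 8 December 2036.
Product Clearance Extension: +1115 days → 28 December 2039.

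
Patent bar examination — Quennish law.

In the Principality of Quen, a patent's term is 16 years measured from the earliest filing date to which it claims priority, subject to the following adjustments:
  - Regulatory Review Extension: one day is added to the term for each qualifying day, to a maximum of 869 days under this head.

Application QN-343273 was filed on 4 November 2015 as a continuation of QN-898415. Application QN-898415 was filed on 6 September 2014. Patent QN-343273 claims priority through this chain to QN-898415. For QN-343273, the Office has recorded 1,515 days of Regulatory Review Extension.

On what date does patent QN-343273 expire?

2033-01-22

Earliest priority filing: 6 September 2014.
Base term: 6 September 2014 + 16 years → 6 September 2030.
Regulatory Review Extension: 1515 days claimed exceeds the 869-day cap, so +869 days → 22 January 2033.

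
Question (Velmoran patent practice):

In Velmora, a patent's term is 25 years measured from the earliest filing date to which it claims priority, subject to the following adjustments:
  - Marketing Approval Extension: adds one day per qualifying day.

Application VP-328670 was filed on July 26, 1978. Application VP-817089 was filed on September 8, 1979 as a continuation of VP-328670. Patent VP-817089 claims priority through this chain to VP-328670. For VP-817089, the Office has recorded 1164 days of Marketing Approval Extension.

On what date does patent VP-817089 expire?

October 2, 2006

Earliest priority filing: 26 July 1978.
Base term: 26 July 1978 + 25 years → 26 July 2003.
Marketing Approval Extension: +1164 days → 2 October 2006.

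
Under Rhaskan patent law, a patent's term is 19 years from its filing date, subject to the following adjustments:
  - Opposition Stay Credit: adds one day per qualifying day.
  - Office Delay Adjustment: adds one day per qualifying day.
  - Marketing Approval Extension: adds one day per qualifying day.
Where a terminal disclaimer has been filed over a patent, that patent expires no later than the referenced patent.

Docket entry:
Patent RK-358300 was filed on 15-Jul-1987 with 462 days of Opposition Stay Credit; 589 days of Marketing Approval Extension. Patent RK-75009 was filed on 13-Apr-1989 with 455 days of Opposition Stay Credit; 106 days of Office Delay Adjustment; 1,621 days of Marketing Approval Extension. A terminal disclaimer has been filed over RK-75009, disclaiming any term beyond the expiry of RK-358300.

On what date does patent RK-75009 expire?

May 31, 2009

Natural term of RK-75009:
  Base: filing + 19 years → 13 April 2008.
  Opposition Stay Credit: +455 days → 12 July 2009.
  Office Delay Adjustment: +106 days → 26 October 2009.
  Marketing Approval Extension: +1621 days → 4 April 2014.
Expiry of referenced patent RK-358300:
  Base: filing + 19 years → 15 July 2006.
  Opposition Stay Credit: +462 days → 20 October 2007.
  Marketing Approval Extension: +589 days → 31 May 2009.
Terminal disclaimer: RK-75009 expires on the earlier of 4 April 2014 and 31 May 2009.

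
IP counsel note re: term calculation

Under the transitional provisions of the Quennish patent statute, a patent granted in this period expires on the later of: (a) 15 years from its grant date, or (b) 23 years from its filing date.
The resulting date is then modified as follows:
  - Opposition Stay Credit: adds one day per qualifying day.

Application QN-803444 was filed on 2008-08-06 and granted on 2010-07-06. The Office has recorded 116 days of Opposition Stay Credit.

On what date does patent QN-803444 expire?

November 30, 2031

(a) grant + 15 years → 6 July 2025.
(b) filing + 23 years → 6 August 2031.
Later of the two: 6 August 2031.
Opposition Stay Credit: +116 days → 30 November 2031.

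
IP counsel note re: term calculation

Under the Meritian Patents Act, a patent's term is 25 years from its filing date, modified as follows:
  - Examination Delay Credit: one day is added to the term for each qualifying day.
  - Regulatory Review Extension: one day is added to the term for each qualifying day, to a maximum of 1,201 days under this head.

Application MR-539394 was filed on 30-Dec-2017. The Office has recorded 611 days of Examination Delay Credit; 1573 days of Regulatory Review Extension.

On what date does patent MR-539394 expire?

2047-12-16

Base term: filing date + 25 years → 30 December 2042.
Examination Delay Credit: +611 days → 1 September 2044.
Regulatory Review Extension: 1573 days claimed exceeds the 1201-day cap, so +1201 days → 16 December 2047.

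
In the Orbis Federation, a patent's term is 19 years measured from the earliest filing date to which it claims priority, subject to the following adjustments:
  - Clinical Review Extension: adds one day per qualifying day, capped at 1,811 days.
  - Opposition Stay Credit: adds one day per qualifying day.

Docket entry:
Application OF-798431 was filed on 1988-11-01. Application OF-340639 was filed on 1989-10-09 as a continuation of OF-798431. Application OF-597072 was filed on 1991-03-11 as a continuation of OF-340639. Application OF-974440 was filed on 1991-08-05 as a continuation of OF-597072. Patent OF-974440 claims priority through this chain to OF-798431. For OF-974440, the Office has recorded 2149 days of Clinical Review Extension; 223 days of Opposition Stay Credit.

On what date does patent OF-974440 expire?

Earliest priority filing: 1 November 1988.
Base term: 1 November 1988 + 19 years → 1 November 2007.
Clinical Review Extension: 2149 days claimed exceeds the 1811-day cap, so +1811 days → 16 October 2012.
Opposition Stay Credit: +223 days → 27 May 2013.

May 27, 2013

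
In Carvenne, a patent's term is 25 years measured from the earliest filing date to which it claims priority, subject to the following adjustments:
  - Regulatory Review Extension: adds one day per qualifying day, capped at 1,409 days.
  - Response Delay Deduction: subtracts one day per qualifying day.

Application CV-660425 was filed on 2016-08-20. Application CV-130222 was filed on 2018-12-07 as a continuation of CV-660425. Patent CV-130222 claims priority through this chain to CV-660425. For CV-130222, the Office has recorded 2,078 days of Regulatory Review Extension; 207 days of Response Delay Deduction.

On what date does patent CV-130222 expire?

Earliest priority filing: 20 August 2016.
Base term: 20 August 2016 + 25 years → 20 August 2041.
Regulatory Review Extension: 2078 days claimed exceeds the 1409-day cap, so +1409 days → 29 June 2045.
Response Delay Deduction: −207 days → 4 December 2044.

December 4, 2044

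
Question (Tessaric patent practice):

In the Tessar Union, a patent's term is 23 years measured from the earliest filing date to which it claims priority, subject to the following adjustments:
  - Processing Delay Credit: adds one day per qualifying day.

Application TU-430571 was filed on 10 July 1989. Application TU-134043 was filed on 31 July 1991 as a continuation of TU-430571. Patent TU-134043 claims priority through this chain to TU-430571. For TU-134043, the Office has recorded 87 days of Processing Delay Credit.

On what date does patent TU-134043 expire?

October 5, 2012

Earliest priority filing: 10 July 1989.
Base term: 10 July 1989 + 23 years → 10 July 2012.
Processing Delay Credit: +87 days → 5 October 2012.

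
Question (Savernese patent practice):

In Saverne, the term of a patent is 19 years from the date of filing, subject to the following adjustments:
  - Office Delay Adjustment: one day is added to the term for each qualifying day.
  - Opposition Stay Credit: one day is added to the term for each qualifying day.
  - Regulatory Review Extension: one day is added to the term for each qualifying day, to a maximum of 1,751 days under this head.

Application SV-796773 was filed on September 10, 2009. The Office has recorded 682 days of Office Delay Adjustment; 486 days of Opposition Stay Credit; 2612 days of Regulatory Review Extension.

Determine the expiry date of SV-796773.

2036-09-07

Base term: filing date + 19 years → 10 September 2028.
Office Delay Adjustment: +682 days → 24 July 2030.
Opposition Stay Credit: +486 days → 22 November 2031.
Regulatory Review Extension: 2612 days claimed exceeds the 1751-day cap, so +1751 days → 7 September 2036.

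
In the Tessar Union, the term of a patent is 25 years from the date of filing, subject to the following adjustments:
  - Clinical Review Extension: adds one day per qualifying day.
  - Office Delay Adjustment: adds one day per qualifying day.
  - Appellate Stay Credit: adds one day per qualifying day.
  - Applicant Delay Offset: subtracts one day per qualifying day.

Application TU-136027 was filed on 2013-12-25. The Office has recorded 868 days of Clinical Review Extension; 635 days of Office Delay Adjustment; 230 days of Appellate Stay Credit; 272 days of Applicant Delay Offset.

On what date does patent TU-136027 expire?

Base term: filing date + 25 years → 25 December 2038.
Clinical Review Extension: +868 days → 11 May 2041.
Office Delay Adjustment: +635 days → 5 February 2043.
Appellate Stay Credit: +230 days → 23 September 2043.
Applicant Delay Offset: −272 days → 25 December 2042.

December 25, 2042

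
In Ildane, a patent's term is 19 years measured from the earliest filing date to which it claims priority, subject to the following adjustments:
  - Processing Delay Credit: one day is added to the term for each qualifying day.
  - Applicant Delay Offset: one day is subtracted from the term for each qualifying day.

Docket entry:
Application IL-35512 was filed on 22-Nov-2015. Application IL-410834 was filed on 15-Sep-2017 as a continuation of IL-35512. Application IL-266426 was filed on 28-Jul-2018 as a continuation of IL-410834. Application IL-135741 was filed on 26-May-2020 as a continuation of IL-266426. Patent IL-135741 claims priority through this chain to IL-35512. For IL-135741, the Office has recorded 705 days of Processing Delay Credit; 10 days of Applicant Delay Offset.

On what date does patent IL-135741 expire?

Earliest priority filing: 22 November 2015.
Base term: 22 November 2015 + 19 years → 22 November 2034.
Processing Delay Credit: +705 days → 27 October 2036.
Applicant Delay Offset: −10 days → 17 October 2036.

October 17, 2036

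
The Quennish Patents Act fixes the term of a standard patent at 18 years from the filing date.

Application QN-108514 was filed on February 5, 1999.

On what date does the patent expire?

Filing date + 18 years → 5 February 2017.

February 5, 2017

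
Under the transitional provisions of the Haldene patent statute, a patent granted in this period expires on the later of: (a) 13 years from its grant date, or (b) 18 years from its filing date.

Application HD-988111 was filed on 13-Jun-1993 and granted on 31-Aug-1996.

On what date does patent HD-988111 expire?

(a) grant + 13 years → 31 August 2009.
(b) filing + 18 years → 13 June 2011.
Later of the two: 13 June 2011.

June 13, 2011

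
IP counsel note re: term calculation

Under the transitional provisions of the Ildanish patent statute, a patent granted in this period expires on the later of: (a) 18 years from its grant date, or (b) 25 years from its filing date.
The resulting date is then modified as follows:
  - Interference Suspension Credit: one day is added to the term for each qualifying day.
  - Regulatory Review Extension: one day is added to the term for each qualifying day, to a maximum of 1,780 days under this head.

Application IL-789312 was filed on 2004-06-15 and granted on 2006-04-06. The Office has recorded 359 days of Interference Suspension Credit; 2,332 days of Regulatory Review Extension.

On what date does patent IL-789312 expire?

(a) grant + 18 years → 6 April 2024.
(b) filing + 25 years → 15 June 2029.
Later of the two: 15 June 2029.
Interference Suspension Credit: +359 days → 9 June 2030.
Regulatory Review Extension: 2332 days claimed exceeds the 1780-day cap, so +1780 days → 24 April 2035.

2035-04-24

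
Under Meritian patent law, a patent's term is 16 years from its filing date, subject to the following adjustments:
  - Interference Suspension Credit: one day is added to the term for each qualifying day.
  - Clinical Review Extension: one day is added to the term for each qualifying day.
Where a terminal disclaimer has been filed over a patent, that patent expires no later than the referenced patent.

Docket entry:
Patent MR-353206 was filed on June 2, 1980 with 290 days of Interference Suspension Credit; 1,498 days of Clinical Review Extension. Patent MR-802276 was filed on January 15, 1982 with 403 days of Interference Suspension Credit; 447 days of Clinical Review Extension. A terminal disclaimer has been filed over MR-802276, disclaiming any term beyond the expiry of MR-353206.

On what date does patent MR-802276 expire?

May 14, 2000

Natural term of MR-802276:
  Base: filing + 16 years → 15 January 1998.
  Interference Suspension Credit: +403 days → 22 February 1999.
  Clinical Review Extension: +447 days → 14 May 2000.
Expiry of referenced patent MR-353206:
  Base: filing + 16 years → 2 June 1996.
  Interference Suspension Credit: +290 days → 19 March 1997.
  Clinical Review Extension: +1498 days → 25 April 2001.
Terminal disclaimer: MR-802276 expires on the earlier of 14 May 2000 and 25 April 2001.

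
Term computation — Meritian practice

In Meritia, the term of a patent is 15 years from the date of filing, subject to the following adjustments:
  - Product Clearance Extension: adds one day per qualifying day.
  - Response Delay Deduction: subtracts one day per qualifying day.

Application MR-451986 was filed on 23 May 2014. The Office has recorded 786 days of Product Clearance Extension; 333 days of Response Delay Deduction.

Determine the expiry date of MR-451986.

Base term: filing date + 15 years → 23 May 2029.
Product Clearance Extension: +786 days → 18 July 2031.
Response Delay Deduction: −333 days → 19 August 2030.

August 19, 2030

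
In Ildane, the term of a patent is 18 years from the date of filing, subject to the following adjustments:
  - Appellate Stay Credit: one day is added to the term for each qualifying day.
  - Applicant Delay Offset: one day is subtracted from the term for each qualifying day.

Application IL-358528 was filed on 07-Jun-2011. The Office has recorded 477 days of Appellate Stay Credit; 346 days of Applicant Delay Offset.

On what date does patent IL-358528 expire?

Base term: filing date + 18 years → 7 June 2029.
Appellate Stay Credit: +477 days → 27 September 2030.
Applicant Delay Offset: −346 days → 16 October 2029.

October 16, 2029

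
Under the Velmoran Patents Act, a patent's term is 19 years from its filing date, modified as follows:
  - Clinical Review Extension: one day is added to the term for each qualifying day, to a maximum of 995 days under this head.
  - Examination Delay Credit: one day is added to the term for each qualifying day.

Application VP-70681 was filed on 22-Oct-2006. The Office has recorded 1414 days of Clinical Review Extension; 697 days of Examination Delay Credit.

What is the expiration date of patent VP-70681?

Base term: filing date + 19 years → 22 October 2025.
Clinical Review Extension: 1414 days claimed exceeds the 995-day cap, so +995 days → 13 July 2028.
Examination Delay Credit: +697 days → 10 June 2030.

June 10, 2030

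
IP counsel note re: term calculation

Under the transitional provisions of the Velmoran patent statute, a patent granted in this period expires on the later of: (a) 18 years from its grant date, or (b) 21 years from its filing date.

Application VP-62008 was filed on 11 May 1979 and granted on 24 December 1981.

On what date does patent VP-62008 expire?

May 11, 2000

(a) grant + 18 years → 24 December 1999.
(b) filing + 21 years → 11 May 2000.
Later of the two: 11 May 2000.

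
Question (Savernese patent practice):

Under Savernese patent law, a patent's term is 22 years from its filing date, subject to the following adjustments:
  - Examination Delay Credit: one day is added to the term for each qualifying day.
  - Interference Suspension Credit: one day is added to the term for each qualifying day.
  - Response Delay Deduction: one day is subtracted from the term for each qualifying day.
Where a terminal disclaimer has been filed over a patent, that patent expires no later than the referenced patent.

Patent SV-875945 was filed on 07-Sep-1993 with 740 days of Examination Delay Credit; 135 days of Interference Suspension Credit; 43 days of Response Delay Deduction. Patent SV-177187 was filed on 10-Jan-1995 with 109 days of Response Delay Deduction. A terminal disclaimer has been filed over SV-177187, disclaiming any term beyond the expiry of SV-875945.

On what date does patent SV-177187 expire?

September 23, 2016

Natural term of SV-177187:
  Base: filing + 22 years → 10 January 2017.
  Response Delay Deduction: −109 days → 23 September 2016.
Expiry of referenced patent SV-875945:
  Base: filing + 22 years → 7 September 2015.
  Examination Delay Credit: +740 days → 16 September 2017.
  Interference Suspension Credit: +135 days → 29 January 2018.
  Response Delay Deduction: −43 days → 17 December 2017.
Terminal disclaimer: SV-177187 expires on the earlier of 23 September 2016 and 17 December 2017.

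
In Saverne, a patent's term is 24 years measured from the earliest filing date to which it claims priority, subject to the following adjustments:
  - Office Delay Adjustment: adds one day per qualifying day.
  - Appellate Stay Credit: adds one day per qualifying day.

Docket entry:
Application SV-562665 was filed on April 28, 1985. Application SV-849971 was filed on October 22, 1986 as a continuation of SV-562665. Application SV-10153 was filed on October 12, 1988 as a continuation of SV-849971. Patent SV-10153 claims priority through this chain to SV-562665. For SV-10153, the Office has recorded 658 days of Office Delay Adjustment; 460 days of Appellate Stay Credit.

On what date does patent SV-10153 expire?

Earliest priority filing: 28 April 1985.
Base term: 28 April 1985 + 24 years → 28 April 2009.
Office Delay Adjustment: +658 days → 15 February 2011.
Appellate Stay Credit: +460 days → 20 May 2012.

2012-05-20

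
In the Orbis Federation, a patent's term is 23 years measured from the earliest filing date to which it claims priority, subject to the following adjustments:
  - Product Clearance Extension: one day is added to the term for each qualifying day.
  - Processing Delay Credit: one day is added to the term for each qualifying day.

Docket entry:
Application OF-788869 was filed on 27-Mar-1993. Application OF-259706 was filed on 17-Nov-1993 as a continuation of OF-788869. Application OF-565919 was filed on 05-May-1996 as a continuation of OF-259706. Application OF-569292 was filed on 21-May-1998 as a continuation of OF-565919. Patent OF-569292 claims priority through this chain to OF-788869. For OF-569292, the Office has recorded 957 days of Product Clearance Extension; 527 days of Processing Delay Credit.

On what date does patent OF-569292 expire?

April 19, 2020

Earliest priority filing: 27 March 1993.
Base term: 27 March 1993 + 23 years → 27 March 2016.
Product Clearance Extension: +957 days → 9 November 2018.
Processing Delay Credit: +527 days → 19 April 2020.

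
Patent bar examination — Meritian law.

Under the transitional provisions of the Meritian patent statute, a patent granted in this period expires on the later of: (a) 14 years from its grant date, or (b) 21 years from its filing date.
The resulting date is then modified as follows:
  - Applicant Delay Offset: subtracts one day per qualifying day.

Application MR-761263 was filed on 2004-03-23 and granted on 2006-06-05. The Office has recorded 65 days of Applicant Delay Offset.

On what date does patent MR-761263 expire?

January 17, 2025

(a) grant + 14 years → 5 June 2020.
(b) filing + 21 years → 23 March 2025.
Later of the two: 23 March 2025.
Applicant Delay Offset: −65 days → 17 January 2025.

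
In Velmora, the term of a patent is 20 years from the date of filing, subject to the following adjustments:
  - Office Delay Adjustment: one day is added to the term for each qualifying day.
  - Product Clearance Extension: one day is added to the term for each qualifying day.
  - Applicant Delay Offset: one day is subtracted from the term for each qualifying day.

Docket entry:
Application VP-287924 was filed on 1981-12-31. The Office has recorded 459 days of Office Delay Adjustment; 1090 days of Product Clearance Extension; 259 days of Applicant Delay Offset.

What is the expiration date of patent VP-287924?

July 13, 2005

Base term: filing date + 20 years → 31 December 2001.
Office Delay Adjustment: +459 days → 4 April 2003.
Product Clearance Extension: +1090 days → 29 March 2006.
Applicant Delay Offset: −259 days → 13 July 2005.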